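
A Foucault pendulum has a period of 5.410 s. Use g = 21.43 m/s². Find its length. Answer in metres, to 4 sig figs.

From T = 2π√(L/g), L = gT²/(4π²) = 21.43 × 5.4100²/(4π²) = 15.89 m.

15.89 m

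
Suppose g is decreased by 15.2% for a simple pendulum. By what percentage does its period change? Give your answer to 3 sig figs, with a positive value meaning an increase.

8.59%

T ∝ 1/√g, so T'/T = 1/√(0.8480) = 1.086.
Percentage change in T = (1.086 − 1) × 100% = 8.59%.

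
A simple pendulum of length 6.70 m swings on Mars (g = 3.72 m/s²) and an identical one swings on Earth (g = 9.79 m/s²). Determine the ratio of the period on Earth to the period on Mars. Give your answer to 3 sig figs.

T ∝ 1/√g, so T₂/T₁ = √(g₁/g₂) = √(3.72/9.79) = 0.616.

0.616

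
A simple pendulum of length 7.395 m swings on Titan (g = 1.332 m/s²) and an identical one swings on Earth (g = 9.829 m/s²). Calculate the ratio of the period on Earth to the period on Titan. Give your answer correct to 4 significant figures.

T ∝ 1/√g, so T₂/T₁ = √(g₁/g₂) = √(1.332/9.829) = 0.3681.

0.3681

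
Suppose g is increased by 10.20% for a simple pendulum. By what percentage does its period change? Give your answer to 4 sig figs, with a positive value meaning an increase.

T ∝ 1/√g, so T'/T = 1/√(1.1020) = 0.95260.
Percentage change in T = (0.95260 − 1) × 100% = -4.740%.

-4.740%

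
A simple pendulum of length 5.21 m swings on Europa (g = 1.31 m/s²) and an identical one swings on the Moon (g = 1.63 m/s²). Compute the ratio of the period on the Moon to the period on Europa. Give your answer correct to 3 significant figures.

0.896

T ∝ 1/√g, so T₂/T₁ = √(g₁/g₂) = √(1.31/1.63) = 0.896.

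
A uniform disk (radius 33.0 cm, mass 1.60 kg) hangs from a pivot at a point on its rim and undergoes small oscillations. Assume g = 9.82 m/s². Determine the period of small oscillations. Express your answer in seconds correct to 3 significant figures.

I_cm = ½mr² = 0.08712 kg·m². The pivot is at distance d = 0.330 m from the centre of mass.
By the parallel-axis theorem, I = I_cm + md² = 0.08712 + 0.1742 = 0.2614 kg·m².
T = 2π√(I/(mgd)) = 2π√(0.2614/(1.60 × 9.82 × 0.330)) = 1.41 s.

1.41 s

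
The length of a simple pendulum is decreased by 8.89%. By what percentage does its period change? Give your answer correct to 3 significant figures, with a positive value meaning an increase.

-4.55%

T ∝ √L, so T'/T = √(0.9111) = 0.9545.
Percentage change in T = (0.9545 − 1) × 100% = -4.55%.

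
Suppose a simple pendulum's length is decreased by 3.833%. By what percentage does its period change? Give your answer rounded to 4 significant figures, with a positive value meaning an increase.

T ∝ √L, so T'/T = √(0.96167) = 0.98065.
Percentage change in T = (0.98065 − 1) × 100% = -1.935%.

-1.935%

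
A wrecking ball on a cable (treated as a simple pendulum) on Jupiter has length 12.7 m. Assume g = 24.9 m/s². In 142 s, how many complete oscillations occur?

T = 2π√(L/g) = 2π√(12.7/24.9) = 4.487 s.
Number of complete oscillations = ⌊142/4.487⌋ = ⌊31.65⌋ = 31.

31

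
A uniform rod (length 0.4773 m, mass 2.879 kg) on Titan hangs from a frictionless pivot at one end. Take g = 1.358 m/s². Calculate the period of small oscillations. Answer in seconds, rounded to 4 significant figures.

For a physical pendulum T = 2π√(I/(mgd)), with d = 0.23865 m from pivot to centre of mass.
I_cm = mL²/12 = 2.879 × 0.4773²/12 = 0.054657 kg·m²; I = I_cm + md² = 0.054657 + 2.879 × 0.23865² = 0.21863 kg·m².
T = 2π√(0.21863/(2.879 × 1.358 × 0.23865)) = 3.041 s.

3.041 s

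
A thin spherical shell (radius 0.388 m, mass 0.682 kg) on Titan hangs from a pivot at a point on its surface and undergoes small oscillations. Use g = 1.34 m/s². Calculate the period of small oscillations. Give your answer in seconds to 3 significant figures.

4.36 s

I_cm = (2/3)mr² = 0.06845 kg·m². The pivot is at distance d = 0.388 m from the centre of mass.
By the parallel-axis theorem, I = I_cm + md² = 0.06845 + 0.1027 = 0.1711 kg·m².
T = 2π√(I/(mgd)) = 2π√(0.1711/(0.682 × 1.34 × 0.388)) = 4.36 s.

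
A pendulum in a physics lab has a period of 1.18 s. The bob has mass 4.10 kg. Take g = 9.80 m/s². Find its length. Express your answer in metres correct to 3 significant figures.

From T = 2π√(L/g), L = gT²/(4π²) = 9.80 × 1.180²/(4π²) = 0.346 m.

0.346 m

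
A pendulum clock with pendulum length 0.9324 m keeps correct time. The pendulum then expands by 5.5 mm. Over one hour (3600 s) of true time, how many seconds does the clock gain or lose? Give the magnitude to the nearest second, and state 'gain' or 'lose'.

lose 11 s

T ∝ √L, so T'/T = √(0.93790/0.9324) = 1.00295.
In 3600 s of true time the clock registers 3600/1.00295 = 3589.4 s, so it loses 11 s.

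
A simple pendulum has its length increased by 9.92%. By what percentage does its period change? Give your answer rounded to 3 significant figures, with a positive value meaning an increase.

4.84%

T ∝ √L, so T'/T = √(1.099) = 1.048.
Percentage change in T = (1.048 − 1) × 100% = 4.84%.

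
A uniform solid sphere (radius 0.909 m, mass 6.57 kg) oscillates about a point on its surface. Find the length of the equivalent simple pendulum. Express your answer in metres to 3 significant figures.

The equivalent simple-pendulum length is L_eq = I/(md), where I is about the pivot and d = 0.9090 m.
I_cm = (2/5)mR² = 2.171 kg·m², so I = I_cm + md² = 2.171 + 5.429 = 7.600 kg·m².
L_eq = 7.600/(6.57 × 0.9090) = 1.27 m.

1.27 m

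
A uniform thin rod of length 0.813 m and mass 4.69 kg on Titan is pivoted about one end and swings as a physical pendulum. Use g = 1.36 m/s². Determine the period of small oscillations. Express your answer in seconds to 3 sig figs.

For a physical pendulum T = 2π√(I/(mgd)), with d = 0.4065 m from pivot to centre of mass.
I_cm = mL²/12 = 4.69 × 0.813²/12 = 0.2583 kg·m²; I = I_cm + md² = 0.2583 + 4.69 × 0.4065² = 1.033 kg·m².
T = 2π√(1.033/(4.69 × 1.36 × 0.4065)) = 3.97 s.

3.97 s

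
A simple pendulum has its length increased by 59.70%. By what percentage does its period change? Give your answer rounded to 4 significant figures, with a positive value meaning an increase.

T ∝ √L, so T'/T = √(1.5970) = 1.2637.
Percentage change in T = (1.2637 − 1) × 100% = 26.37%.

26.37%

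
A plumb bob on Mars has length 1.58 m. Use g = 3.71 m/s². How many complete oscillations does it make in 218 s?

53

T = 2π√(L/g) = 2π√(1.58/3.71) = 4.100 s.
Number of complete oscillations = ⌊218/4.100⌋ = ⌊53.17⌋ = 53.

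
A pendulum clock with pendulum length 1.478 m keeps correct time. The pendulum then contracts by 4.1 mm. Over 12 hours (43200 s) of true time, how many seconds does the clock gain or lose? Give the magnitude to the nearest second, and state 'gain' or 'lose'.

gain 60 s

T ∝ √L, so T'/T = √(1.47390/1.478) = 0.998612.
In 43200 s of true time the clock registers 43200/0.998612 = 43260.0 s, so it gains 60 s.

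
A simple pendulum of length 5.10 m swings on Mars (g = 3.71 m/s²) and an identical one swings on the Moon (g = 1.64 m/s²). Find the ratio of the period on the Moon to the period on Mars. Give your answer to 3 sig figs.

T ∝ 1/√g, so T₂/T₁ = √(g₁/g₂) = √(3.71/1.64) = 1.50.

1.50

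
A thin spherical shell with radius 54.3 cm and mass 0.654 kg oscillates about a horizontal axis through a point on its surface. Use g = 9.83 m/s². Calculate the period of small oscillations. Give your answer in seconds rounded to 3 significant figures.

I_cm = (2/3)mr² = 0.1286 kg·m². The pivot is at distance d = 0.543 m from the centre of mass.
By the parallel-axis theorem, I = I_cm + md² = 0.1286 + 0.1928 = 0.3214 kg·m².
T = 2π√(I/(mgd)) = 2π√(0.3214/(0.654 × 9.83 × 0.543)) = 1.91 s.

1.91 s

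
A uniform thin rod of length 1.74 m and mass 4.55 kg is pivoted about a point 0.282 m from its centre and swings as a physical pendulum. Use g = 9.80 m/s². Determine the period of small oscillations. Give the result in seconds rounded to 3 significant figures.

2.18 s

For a physical pendulum T = 2π√(I/(mgd)), with d = 0.2820 m from pivot to centre of mass.
I_cm = mL²/12 = 4.55 × 1.74²/12 = 1.148 kg·m²; I = I_cm + md² = 1.148 + 4.55 × 0.2820² = 1.510 kg·m².
T = 2π√(1.510/(4.55 × 9.80 × 0.2820)) = 2.18 s.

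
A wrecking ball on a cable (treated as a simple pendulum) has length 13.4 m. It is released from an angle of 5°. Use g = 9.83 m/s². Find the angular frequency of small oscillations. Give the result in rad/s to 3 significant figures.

ω = √(g/L) = √(9.83/13.4) = 0.856 rad/s.

0.856 rad/s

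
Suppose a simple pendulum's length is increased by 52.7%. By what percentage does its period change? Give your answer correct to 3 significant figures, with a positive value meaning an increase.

23.6%

T ∝ √L, so T'/T = √(1.527) = 1.236.
Percentage change in T = (1.236 − 1) × 100% = 23.6%.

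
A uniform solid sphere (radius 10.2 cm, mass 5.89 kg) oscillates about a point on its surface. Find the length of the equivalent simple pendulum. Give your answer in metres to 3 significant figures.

The equivalent simple-pendulum length is L_eq = I/(md), where I is about the pivot and d = 0.1020 m.
I_cm = (2/5)mR² = 0.02451 kg·m², so I = I_cm + md² = 0.02451 + 0.06128 = 0.08579 kg·m².
L_eq = 0.08579/(5.89 × 0.1020) = 0.143 m.

0.143 m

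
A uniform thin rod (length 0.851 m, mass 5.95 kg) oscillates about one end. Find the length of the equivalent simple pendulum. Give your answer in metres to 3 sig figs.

0.567 m

The equivalent simple-pendulum length is L_eq = I/(md), where I is about the pivot and d = 0.4255 m.
I_cm = (1/12)mL² = 0.3591 kg·m², so I = I_cm + md² = 0.3591 + 1.077 = 1.436 kg·m².
L_eq = 1.436/(5.95 × 0.4255) = 0.567 m.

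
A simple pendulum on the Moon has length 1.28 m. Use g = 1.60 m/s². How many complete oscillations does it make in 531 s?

T = 2π√(L/g) = 2π√(1.28/1.60) = 5.620 s.
Number of complete oscillations = ⌊531/5.620⌋ = ⌊94.49⌋ = 94.

94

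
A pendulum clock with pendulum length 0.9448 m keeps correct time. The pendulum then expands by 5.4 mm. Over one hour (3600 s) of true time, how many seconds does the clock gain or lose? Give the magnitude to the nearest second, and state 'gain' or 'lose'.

T ∝ √L, so T'/T = √(0.95020/0.9448) = 1.00285.
In 3600 s of true time the clock registers 3600/1.00285 = 3589.8 s, so it loses 10 s.

lose 10 s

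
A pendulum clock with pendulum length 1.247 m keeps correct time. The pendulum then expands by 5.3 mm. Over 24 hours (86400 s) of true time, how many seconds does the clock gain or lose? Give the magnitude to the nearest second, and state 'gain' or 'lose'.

T ∝ √L, so T'/T = √(1.25230/1.247) = 1.00212.
In 86400 s of true time the clock registers 86400/1.00212 = 86217.0 s, so it loses 183 s.

lose 183 s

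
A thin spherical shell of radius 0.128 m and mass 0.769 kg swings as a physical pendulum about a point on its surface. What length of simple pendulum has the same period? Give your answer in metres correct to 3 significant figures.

The equivalent simple-pendulum length is L_eq = I/(md), where I is about the pivot and d = 0.1280 m.
I_cm = (2/3)mR² = 0.008400 kg·m², so I = I_cm + md² = 0.008400 + 0.01260 = 0.02100 kg·m².
L_eq = 0.02100/(0.769 × 0.1280) = 0.213 m.

0.213 m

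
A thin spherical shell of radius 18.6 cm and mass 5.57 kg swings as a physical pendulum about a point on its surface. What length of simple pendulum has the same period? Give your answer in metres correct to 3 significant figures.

0.310 m

The equivalent simple-pendulum length is L_eq = I/(md), where I is about the pivot and d = 0.1860 m.
I_cm = (2/3)mR² = 0.1285 kg·m², so I = I_cm + md² = 0.1285 + 0.1927 = 0.3212 kg·m².
L_eq = 0.3212/(5.57 × 0.1860) = 0.310 m.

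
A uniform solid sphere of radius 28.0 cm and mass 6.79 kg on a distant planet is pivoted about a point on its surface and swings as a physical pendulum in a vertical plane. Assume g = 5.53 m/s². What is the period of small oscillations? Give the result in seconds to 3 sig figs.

I_cm = (2/5)mr² = 0.2129 kg·m². The pivot is at distance d = 0.280 m from the centre of mass.
By the parallel-axis theorem, I = I_cm + md² = 0.2129 + 0.5323 = 0.7453 kg·m².
T = 2π√(I/(mgd)) = 2π√(0.7453/(6.79 × 5.53 × 0.280)) = 1.67 s.

1.67 s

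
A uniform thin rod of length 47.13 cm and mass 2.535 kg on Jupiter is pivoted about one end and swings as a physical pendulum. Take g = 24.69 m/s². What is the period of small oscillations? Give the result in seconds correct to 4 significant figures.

0.7088 s

For a physical pendulum T = 2π√(I/(mgd)), with d = 0.23565 m from pivot to centre of mass.
I_cm = mL²/12 = 2.535 × 0.4713²/12 = 0.046924 kg·m²; I = I_cm + md² = 0.046924 + 2.535 × 0.23565² = 0.18769 kg·m².
T = 2π√(0.18769/(2.535 × 24.69 × 0.23565)) = 0.7088 s.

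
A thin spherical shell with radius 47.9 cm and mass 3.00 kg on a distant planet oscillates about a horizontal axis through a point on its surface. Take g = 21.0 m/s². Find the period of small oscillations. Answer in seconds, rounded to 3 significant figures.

1.23 s

I_cm = (2/3)mr² = 0.4589 kg·m². The pivot is at distance d = 0.479 m from the centre of mass.
By the parallel-axis theorem, I = I_cm + md² = 0.4589 + 0.6883 = 1.147 kg·m².
T = 2π√(I/(mgd)) = 2π√(1.147/(3.00 × 21.0 × 0.479)) = 1.23 s.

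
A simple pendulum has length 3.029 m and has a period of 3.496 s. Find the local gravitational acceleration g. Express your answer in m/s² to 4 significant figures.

From T = 2π√(L/g), g = 4π²L/T² = 4π² × 3.029/3.4960² = 9.784 m/s².

9.784 m/s²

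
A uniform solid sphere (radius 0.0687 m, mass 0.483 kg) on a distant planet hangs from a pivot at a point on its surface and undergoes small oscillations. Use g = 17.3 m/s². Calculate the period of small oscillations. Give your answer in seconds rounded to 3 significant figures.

0.468 s

I_cm = (2/5)mr² = 0.0009118 kg·m². The pivot is at distance d = 0.0687 m from the centre of mass.
By the parallel-axis theorem, I = I_cm + md² = 0.0009118 + 0.002280 = 0.003191 kg·m².
T = 2π√(I/(mgd)) = 2π√(0.003191/(0.483 × 17.3 × 0.0687)) = 0.468 s.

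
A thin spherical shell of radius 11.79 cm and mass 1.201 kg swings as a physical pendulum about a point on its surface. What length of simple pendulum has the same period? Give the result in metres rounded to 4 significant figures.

0.1965 m

The equivalent simple-pendulum length is L_eq = I/(md), where I is about the pivot and d = 0.11790 m.
I_cm = (2/3)mR² = 0.011130 kg·m², so I = I_cm + md² = 0.011130 + 0.016694 = 0.027824 kg·m².
L_eq = 0.027824/(1.201 × 0.11790) = 0.1965 m.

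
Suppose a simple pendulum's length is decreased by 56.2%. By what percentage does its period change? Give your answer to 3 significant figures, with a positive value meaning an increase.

T ∝ √L, so T'/T = √(0.4380) = 0.6618.
Percentage change in T = (0.6618 − 1) × 100% = -33.8%.

-33.8%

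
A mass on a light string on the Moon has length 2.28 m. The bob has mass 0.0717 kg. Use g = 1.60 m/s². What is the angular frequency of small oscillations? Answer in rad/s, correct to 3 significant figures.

0.838 rad/s

ω = √(g/L) = √(1.60/2.28) = 0.838 rad/s.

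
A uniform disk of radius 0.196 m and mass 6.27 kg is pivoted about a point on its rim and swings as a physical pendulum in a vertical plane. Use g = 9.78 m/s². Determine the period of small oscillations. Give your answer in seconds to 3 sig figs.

1.09 s

I_cm = ½mr² = 0.1204 kg·m². The pivot is at distance d = 0.196 m from the centre of mass.
By the parallel-axis theorem, I = I_cm + md² = 0.1204 + 0.2409 = 0.3613 kg·m².
T = 2π√(I/(mgd)) = 2π√(0.3613/(6.27 × 9.78 × 0.196)) = 1.09 s.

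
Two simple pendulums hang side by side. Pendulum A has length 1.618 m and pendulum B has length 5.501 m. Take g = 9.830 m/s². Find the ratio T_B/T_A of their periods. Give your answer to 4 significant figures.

1.844

T ∝ √L, so T_B/T_A = √(L_B/L_A) = √(5.501/1.618) = 1.844.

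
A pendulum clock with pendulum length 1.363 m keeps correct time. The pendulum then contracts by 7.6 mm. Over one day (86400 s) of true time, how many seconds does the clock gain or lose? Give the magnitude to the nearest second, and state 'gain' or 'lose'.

T ∝ √L, so T'/T = √(1.35540/1.363) = 0.997208.
In 86400 s of true time the clock registers 86400/0.997208 = 86641.9 s, so it gains 242 s.

gain 242 s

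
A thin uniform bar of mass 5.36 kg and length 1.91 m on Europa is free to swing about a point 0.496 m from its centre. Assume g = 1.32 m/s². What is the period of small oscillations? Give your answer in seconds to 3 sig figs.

5.76 s

For a physical pendulum T = 2π√(I/(mgd)), with d = 0.4960 m from pivot to centre of mass.
I_cm = mL²/12 = 5.36 × 1.91²/12 = 1.629 kg·m²; I = I_cm + md² = 1.629 + 5.36 × 0.4960² = 2.948 kg·m².
T = 2π√(2.948/(5.36 × 1.32 × 0.4960)) = 5.76 s.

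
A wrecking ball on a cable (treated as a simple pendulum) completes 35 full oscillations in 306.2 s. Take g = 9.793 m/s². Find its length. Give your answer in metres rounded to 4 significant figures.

T = 306.2/35 = 8.7486 s.
From T = 2π√(L/g), L = gT²/(4π²) = 9.793 × 8.7486²/(4π²) = 18.99 m.

18.99 m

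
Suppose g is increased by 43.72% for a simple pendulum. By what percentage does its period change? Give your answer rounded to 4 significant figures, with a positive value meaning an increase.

-16.59%

T ∝ 1/√g, so T'/T = 1/√(1.4372) = 0.83414.
Percentage change in T = (0.83414 − 1) × 100% = -16.59%.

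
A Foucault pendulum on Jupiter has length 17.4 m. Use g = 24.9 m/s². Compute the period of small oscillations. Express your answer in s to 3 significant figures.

T = 2π√(L/g) = 2π√(17.4/24.9) = 2π × 0.8359 = 5.25 s.

5.25 s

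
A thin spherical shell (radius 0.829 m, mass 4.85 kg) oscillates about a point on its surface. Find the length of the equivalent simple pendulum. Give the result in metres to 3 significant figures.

1.38 m

The equivalent simple-pendulum length is L_eq = I/(md), where I is about the pivot and d = 0.8290 m.
I_cm = (2/3)mR² = 2.222 kg·m², so I = I_cm + md² = 2.222 + 3.333 = 5.555 kg·m².
L_eq = 5.555/(4.85 × 0.8290) = 1.38 m.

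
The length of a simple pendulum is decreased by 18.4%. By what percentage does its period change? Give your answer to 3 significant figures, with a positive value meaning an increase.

T ∝ √L, so T'/T = √(0.8160) = 0.9033.
Percentage change in T = (0.9033 − 1) × 100% = -9.67%.

-9.67%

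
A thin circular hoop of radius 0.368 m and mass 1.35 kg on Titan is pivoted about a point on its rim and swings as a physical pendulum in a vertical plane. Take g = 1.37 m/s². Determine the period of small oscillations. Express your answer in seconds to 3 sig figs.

I_cm = mr² = 0.1828 kg·m². The pivot is at distance d = 0.368 m from the centre of mass.
By the parallel-axis theorem, I = I_cm + md² = 0.1828 + 0.1828 = 0.3656 kg·m².
T = 2π√(I/(mgd)) = 2π√(0.3656/(1.35 × 1.37 × 0.368)) = 4.61 s.

4.61 s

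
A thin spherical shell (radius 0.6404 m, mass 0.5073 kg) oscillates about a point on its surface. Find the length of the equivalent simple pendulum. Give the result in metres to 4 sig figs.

The equivalent simple-pendulum length is L_eq = I/(md), where I is about the pivot and d = 0.64040 m.
I_cm = (2/3)mR² = 0.13870 kg·m², so I = I_cm + md² = 0.13870 + 0.20805 = 0.34675 kg·m².
L_eq = 0.34675/(0.5073 × 0.64040) = 1.067 m.

1.067 m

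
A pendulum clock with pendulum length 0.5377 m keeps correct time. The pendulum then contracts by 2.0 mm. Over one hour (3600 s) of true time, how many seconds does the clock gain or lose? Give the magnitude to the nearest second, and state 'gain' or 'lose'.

T ∝ √L, so T'/T = √(0.53570/0.5377) = 0.998138.
In 3600 s of true time the clock registers 3600/0.998138 = 3606.7 s, so it gains 7 s.

gain 7 s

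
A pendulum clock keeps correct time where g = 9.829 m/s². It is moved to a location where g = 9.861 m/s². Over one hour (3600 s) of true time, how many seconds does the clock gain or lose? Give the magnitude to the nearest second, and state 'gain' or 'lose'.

The clock's period scales as T ∝ 1/√g, so T'/T = √(9.829/9.861) = 0.998376.
In 3600 s of true time the clock registers 3600/0.998376 = 3605.9 s, so it gains 6 s.

gain 6 s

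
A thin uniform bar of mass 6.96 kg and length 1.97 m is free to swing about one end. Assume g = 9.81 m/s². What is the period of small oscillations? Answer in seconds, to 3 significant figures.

2.30 s

For a physical pendulum T = 2π√(I/(mgd)), with d = 0.9850 m from pivot to centre of mass.
I_cm = mL²/12 = 6.96 × 1.97²/12 = 2.251 kg·m²; I = I_cm + md² = 2.251 + 6.96 × 0.9850² = 9.004 kg·m².
T = 2π√(9.004/(6.96 × 9.81 × 0.9850)) = 2.30 s.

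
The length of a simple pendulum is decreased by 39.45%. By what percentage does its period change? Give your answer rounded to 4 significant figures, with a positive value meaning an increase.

-22.19%

T ∝ √L, so T'/T = √(0.60550) = 0.77814.
Percentage change in T = (0.77814 − 1) × 100% = -22.19%.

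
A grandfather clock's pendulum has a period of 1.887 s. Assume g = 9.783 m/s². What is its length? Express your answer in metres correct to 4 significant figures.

From T = 2π√(L/g), L = gT²/(4π²) = 9.783 × 1.8870²/(4π²) = 0.8824 m.

0.8824 m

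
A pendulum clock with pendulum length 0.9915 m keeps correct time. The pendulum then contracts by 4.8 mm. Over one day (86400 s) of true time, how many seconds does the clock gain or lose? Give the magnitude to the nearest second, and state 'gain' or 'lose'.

T ∝ √L, so T'/T = √(0.98670/0.9915) = 0.997576.
In 86400 s of true time the clock registers 86400/0.997576 = 86609.9 s, so it gains 210 s.

gain 210 s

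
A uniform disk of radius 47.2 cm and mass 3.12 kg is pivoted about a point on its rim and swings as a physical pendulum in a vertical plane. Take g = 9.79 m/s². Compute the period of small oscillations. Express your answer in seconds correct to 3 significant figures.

I_cm = ½mr² = 0.3475 kg·m². The pivot is at distance d = 0.472 m from the centre of mass.
By the parallel-axis theorem, I = I_cm + md² = 0.3475 + 0.6951 = 1.043 kg·m².
T = 2π√(I/(mgd)) = 2π√(1.043/(3.12 × 9.79 × 0.472)) = 1.69 s.

1.69 s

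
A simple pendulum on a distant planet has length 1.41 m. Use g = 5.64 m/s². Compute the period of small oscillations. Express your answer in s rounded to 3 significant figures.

T = 2π√(L/g) = 2π√(1.41/5.64) = 2π × 0.5000 = 3.14 s.

3.14 s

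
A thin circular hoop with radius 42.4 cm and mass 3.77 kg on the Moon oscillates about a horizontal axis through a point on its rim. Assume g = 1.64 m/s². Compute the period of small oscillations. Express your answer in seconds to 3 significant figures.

I_cm = mr² = 0.6778 kg·m². The pivot is at distance d = 0.424 m from the centre of mass.
By the parallel-axis theorem, I = I_cm + md² = 0.6778 + 0.6778 = 1.356 kg·m².
T = 2π√(I/(mgd)) = 2π√(1.356/(3.77 × 1.64 × 0.424)) = 4.52 s.

4.52 s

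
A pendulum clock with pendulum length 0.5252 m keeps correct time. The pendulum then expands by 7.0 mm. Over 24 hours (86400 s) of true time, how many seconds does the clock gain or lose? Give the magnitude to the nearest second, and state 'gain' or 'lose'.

lose 570 s

T ∝ √L, so T'/T = √(0.53220/0.5252) = 1.00664.
In 86400 s of true time the clock registers 86400/1.00664 = 85829.9 s, so it loses 570 s.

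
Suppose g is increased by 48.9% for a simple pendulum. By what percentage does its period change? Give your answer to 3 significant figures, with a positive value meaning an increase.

T ∝ 1/√g, so T'/T = 1/√(1.489) = 0.8195.
Percentage change in T = (0.8195 − 1) × 100% = -18.0%.

-18.0%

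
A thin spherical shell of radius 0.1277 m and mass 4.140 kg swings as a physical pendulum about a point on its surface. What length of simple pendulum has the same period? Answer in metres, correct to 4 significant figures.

0.2128 m

The equivalent simple-pendulum length is L_eq = I/(md), where I is about the pivot and d = 0.12770 m.
I_cm = (2/3)mR² = 0.045008 kg·m², so I = I_cm + md² = 0.045008 + 0.067512 = 0.11252 kg·m².
L_eq = 0.11252/(4.140 × 0.12770) = 0.2128 m.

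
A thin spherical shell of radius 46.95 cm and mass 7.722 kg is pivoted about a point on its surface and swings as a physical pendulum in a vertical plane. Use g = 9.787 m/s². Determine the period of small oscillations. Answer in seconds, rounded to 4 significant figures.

1.777 s

I_cm = (2/3)mr² = 1.1348 kg·m². The pivot is at distance d = 0.4695 m from the centre of mass.
By the parallel-axis theorem, I = I_cm + md² = 1.1348 + 1.7022 = 2.8369 kg·m².
T = 2π√(I/(mgd)) = 2π√(2.8369/(7.722 × 9.787 × 0.4695)) = 1.777 s.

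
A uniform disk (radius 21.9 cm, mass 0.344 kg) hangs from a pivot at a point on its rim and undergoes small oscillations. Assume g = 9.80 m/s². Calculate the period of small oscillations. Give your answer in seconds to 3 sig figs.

1.15 s

I_cm = ½mr² = 0.008249 kg·m². The pivot is at distance d = 0.219 m from the centre of mass.
By the parallel-axis theorem, I = I_cm + md² = 0.008249 + 0.01650 = 0.02475 kg·m².
T = 2π√(I/(mgd)) = 2π√(0.02475/(0.344 × 9.80 × 0.219)) = 1.15 s.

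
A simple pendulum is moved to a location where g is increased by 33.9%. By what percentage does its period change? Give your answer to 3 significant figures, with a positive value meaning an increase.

-13.6%

T ∝ 1/√g, so T'/T = 1/√(1.339) = 0.8642.
Percentage change in T = (0.8642 − 1) × 100% = -13.6%.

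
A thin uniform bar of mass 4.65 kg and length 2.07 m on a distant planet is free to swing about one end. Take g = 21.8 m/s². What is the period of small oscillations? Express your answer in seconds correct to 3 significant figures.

For a physical pendulum T = 2π√(I/(mgd)), with d = 1.035 m from pivot to centre of mass.
I_cm = mL²/12 = 4.65 × 2.07²/12 = 1.660 kg·m²; I = I_cm + md² = 1.660 + 4.65 × 1.035² = 6.642 kg·m².
T = 2π√(6.642/(4.65 × 21.8 × 1.035)) = 1.58 s.

1.58 s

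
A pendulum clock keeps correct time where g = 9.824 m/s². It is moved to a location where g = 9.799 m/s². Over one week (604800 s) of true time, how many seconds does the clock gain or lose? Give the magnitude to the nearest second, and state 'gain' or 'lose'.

The clock's period scales as T ∝ 1/√g, so T'/T = √(9.824/9.799) = 1.00127.
In 604800 s of true time the clock registers 604800/1.00127 = 604030.0 s, so it loses 770 s.

lose 770 s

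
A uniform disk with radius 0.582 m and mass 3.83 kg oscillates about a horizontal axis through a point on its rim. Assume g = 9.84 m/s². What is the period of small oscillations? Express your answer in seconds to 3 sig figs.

I_cm = ½mr² = 0.6487 kg·m². The pivot is at distance d = 0.582 m from the centre of mass.
By the parallel-axis theorem, I = I_cm + md² = 0.6487 + 1.297 = 1.946 kg·m².
T = 2π√(I/(mgd)) = 2π√(1.946/(3.83 × 9.84 × 0.582)) = 1.87 s.

1.87 s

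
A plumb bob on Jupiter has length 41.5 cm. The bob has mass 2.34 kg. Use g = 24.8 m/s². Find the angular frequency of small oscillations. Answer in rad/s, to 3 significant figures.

7.73 rad/s

ω = √(g/L) = √(24.8/0.415) = 7.73 rad/s.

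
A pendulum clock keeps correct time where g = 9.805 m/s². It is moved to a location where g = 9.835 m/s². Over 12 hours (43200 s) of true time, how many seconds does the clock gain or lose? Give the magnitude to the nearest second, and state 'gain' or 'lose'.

gain 66 s

The clock's period scales as T ∝ 1/√g, so T'/T = √(9.805/9.835) = 0.998474.
In 43200 s of true time the clock registers 43200/0.998474 = 43266.0 s, so it gains 66 s.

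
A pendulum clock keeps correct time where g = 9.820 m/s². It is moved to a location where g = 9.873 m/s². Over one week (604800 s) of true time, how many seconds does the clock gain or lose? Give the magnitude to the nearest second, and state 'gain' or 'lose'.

gain 1630 s

The clock's period scales as T ∝ 1/√g, so T'/T = √(9.820/9.873) = 0.997312.
In 604800 s of true time the clock registers 604800/0.997312 = 606429.9 s, so it gains 1630 s.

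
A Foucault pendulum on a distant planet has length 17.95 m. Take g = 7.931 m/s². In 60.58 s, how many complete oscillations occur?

T = 2π√(L/g) = 2π√(17.95/7.931) = 9.4525 s.
Number of complete oscillations = ⌊60.58/9.4525⌋ = ⌊6.4089⌋ = 6.

6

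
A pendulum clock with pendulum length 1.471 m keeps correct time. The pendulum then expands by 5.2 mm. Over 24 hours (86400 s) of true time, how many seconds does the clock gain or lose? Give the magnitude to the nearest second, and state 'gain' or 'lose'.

T ∝ √L, so T'/T = √(1.47620/1.471) = 1.00177.
In 86400 s of true time the clock registers 86400/1.00177 = 86247.7 s, so it loses 152 s.

lose 152 s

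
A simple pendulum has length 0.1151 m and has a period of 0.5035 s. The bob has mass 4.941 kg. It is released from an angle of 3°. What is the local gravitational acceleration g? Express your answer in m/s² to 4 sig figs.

17.92 m/s²

From T = 2π√(L/g), g = 4π²L/T² = 4π² × 0.1151/0.50350² = 17.92 m/s².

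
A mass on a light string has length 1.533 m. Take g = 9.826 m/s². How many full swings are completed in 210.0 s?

T = 2π√(L/g) = 2π√(1.533/9.826) = 2.4818 s.
Number of complete oscillations = ⌊210.0/2.4818⌋ = ⌊84.617⌋ = 84.

84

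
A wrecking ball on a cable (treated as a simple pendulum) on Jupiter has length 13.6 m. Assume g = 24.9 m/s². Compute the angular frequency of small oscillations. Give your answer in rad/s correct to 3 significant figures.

ω = √(g/L) = √(24.9/13.6) = 1.35 rad/s.

1.35 rad/s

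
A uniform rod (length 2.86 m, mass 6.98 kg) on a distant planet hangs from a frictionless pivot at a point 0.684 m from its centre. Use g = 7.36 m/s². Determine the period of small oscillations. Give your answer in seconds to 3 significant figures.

For a physical pendulum T = 2π√(I/(mgd)), with d = 0.6840 m from pivot to centre of mass.
I_cm = mL²/12 = 6.98 × 2.86²/12 = 4.758 kg·m²; I = I_cm + md² = 4.758 + 6.98 × 0.6840² = 8.023 kg·m².
T = 2π√(8.023/(6.98 × 7.36 × 0.6840)) = 3.00 s.

3.00 s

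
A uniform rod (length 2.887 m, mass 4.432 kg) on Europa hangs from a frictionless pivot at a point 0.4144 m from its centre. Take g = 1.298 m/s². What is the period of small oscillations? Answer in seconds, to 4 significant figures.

7.974 s

For a physical pendulum T = 2π√(I/(mgd)), with d = 0.41440 m from pivot to centre of mass.
I_cm = mL²/12 = 4.432 × 2.887²/12 = 3.0783 kg·m²; I = I_cm + md² = 3.0783 + 4.432 × 0.41440² = 3.8394 kg·m².
T = 2π√(3.8394/(4.432 × 1.298 × 0.41440)) = 7.974 s.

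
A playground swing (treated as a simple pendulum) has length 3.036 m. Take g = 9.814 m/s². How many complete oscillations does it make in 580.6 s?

166

T = 2π√(L/g) = 2π√(3.036/9.814) = 3.4947 s.
Number of complete oscillations = ⌊580.6/3.4947⌋ = ⌊166.14⌋ = 166.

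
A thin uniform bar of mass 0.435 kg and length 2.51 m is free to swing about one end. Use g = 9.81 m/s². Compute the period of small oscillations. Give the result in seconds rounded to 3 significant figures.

For a physical pendulum T = 2π√(I/(mgd)), with d = 1.255 m from pivot to centre of mass.
I_cm = mL²/12 = 0.435 × 2.51²/12 = 0.2284 kg·m²; I = I_cm + md² = 0.2284 + 0.435 × 1.255² = 0.9135 kg·m².
T = 2π√(0.9135/(0.435 × 9.81 × 1.255)) = 2.59 s.

2.59 s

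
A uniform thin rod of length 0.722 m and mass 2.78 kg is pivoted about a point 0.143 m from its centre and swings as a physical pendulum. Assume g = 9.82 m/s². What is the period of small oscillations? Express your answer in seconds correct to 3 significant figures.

1.34 s

For a physical pendulum T = 2π√(I/(mgd)), with d = 0.1430 m from pivot to centre of mass.
I_cm = mL²/12 = 2.78 × 0.722²/12 = 0.1208 kg·m²; I = I_cm + md² = 0.1208 + 2.78 × 0.1430² = 0.1776 kg·m².
T = 2π√(0.1776/(2.78 × 9.82 × 0.1430)) = 1.34 s.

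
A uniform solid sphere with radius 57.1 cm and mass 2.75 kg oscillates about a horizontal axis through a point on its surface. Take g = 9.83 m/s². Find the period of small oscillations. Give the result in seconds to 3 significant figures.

I_cm = (2/5)mr² = 0.3586 kg·m². The pivot is at distance d = 0.571 m from the centre of mass.
By the parallel-axis theorem, I = I_cm + md² = 0.3586 + 0.8966 = 1.255 kg·m².
T = 2π√(I/(mgd)) = 2π√(1.255/(2.75 × 9.83 × 0.571)) = 1.79 s.

1.79 s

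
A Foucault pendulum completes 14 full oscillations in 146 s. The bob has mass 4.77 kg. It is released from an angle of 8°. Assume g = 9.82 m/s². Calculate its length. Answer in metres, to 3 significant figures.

T = 146/14 = 10.43 s.
From T = 2π√(L/g), L = gT²/(4π²) = 9.82 × 10.43²/(4π²) = 27.1 m.

27.1 m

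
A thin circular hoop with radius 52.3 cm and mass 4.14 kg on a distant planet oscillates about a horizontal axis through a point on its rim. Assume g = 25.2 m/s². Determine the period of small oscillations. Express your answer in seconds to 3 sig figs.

I_cm = mr² = 1.132 kg·m². The pivot is at distance d = 0.523 m from the centre of mass.
By the parallel-axis theorem, I = I_cm + md² = 1.132 + 1.132 = 2.265 kg·m².
T = 2π√(I/(mgd)) = 2π√(2.265/(4.14 × 25.2 × 0.523)) = 1.28 s.

1.28 s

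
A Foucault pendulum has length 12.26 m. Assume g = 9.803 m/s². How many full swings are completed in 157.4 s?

T = 2π√(L/g) = 2π√(12.26/9.803) = 7.0266 s.
Number of complete oscillations = ⌊157.4/7.0266⌋ = ⌊22.401⌋ = 22.

22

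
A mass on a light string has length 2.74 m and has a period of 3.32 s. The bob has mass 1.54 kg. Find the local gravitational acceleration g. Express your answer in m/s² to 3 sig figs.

9.81 m/s²

From T = 2π√(L/g), g = 4π²L/T² = 4π² × 2.74/3.320² = 9.81 m/s².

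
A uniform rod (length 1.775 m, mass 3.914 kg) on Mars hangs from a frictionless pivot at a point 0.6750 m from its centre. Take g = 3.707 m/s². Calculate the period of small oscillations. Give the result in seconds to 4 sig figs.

3.366 s

For a physical pendulum T = 2π√(I/(mgd)), with d = 0.67500 m from pivot to centre of mass.
I_cm = mL²/12 = 3.914 × 1.775²/12 = 1.0276 kg·m²; I = I_cm + md² = 1.0276 + 3.914 × 0.67500² = 2.8109 kg·m².
T = 2π√(2.8109/(3.914 × 3.707 × 0.67500)) = 3.366 s.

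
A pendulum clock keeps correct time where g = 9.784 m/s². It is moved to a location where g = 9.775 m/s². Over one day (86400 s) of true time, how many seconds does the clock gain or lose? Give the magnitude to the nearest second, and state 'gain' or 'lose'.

The clock's period scales as T ∝ 1/√g, so T'/T = √(9.784/9.775) = 1.00046.
In 86400 s of true time the clock registers 86400/1.00046 = 86360.3 s, so it loses 40 s.

lose 40 s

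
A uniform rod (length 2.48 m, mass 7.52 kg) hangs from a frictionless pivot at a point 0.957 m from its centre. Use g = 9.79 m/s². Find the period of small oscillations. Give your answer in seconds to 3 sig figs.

For a physical pendulum T = 2π√(I/(mgd)), with d = 0.9570 m from pivot to centre of mass.
I_cm = mL²/12 = 7.52 × 2.48²/12 = 3.854 kg·m²; I = I_cm + md² = 3.854 + 7.52 × 0.9570² = 10.74 kg·m².
T = 2π√(10.74/(7.52 × 9.79 × 0.9570)) = 2.45 s.

2.45 s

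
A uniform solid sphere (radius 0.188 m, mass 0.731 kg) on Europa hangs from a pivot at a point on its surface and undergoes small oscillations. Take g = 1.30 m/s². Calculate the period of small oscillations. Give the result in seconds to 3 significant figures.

2.83 s

I_cm = (2/5)mr² = 0.01033 kg·m². The pivot is at distance d = 0.188 m from the centre of mass.
By the parallel-axis theorem, I = I_cm + md² = 0.01033 + 0.02584 = 0.03617 kg·m².
T = 2π√(I/(mgd)) = 2π√(0.03617/(0.731 × 1.30 × 0.188)) = 2.83 s.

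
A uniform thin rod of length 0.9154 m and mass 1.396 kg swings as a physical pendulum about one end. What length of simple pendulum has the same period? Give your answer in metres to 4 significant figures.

The equivalent simple-pendulum length is L_eq = I/(md), where I is about the pivot and d = 0.45770 m.
I_cm = (1/12)mL² = 0.097482 kg·m², so I = I_cm + md² = 0.097482 + 0.29245 = 0.38993 kg·m².
L_eq = 0.38993/(1.396 × 0.45770) = 0.6103 m.

0.6103 m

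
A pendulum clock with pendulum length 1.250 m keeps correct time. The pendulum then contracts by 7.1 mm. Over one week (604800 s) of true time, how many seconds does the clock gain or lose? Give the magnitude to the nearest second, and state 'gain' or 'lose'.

T ∝ √L, so T'/T = √(1.24290/1.250) = 0.997156.
In 604800 s of true time the clock registers 604800/0.997156 = 606525.0 s, so it gains 1725 s.

gain 1725 s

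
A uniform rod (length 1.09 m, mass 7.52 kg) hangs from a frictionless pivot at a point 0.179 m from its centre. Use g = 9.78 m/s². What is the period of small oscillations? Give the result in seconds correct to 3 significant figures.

1.72 s

For a physical pendulum T = 2π√(I/(mgd)), with d = 0.1790 m from pivot to centre of mass.
I_cm = mL²/12 = 7.52 × 1.09²/12 = 0.7445 kg·m²; I = I_cm + md² = 0.7445 + 7.52 × 0.1790² = 0.9855 kg·m².
T = 2π√(0.9855/(7.52 × 9.78 × 0.1790)) = 1.72 s.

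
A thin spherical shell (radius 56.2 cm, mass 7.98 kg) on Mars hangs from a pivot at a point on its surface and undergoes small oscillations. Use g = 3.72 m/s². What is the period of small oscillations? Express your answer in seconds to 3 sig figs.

3.15 s

I_cm = (2/3)mr² = 1.680 kg·m². The pivot is at distance d = 0.562 m from the centre of mass.
By the parallel-axis theorem, I = I_cm + md² = 1.680 + 2.520 = 4.201 kg·m².
T = 2π√(I/(mgd)) = 2π√(4.201/(7.98 × 3.72 × 0.562)) = 3.15 s.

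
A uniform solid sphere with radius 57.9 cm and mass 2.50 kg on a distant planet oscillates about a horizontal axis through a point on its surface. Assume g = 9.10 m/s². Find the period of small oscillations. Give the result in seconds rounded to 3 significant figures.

I_cm = (2/5)mr² = 0.3352 kg·m². The pivot is at distance d = 0.579 m from the centre of mass.
By the parallel-axis theorem, I = I_cm + md² = 0.3352 + 0.8381 = 1.173 kg·m².
T = 2π√(I/(mgd)) = 2π√(1.173/(2.50 × 9.10 × 0.579)) = 1.88 s.

1.88 s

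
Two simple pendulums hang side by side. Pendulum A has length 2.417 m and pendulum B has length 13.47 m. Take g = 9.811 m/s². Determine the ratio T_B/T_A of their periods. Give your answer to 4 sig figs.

2.361

T ∝ √L, so T_B/T_A = √(L_B/L_A) = √(13.47/2.417) = 2.361.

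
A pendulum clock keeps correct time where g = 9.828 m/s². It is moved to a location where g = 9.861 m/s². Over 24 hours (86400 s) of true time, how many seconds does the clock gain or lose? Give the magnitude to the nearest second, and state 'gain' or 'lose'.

gain 145 s

The clock's period scales as T ∝ 1/√g, so T'/T = √(9.828/9.861) = 0.998325.
In 86400 s of true time the clock registers 86400/0.998325 = 86544.9 s, so it gains 145 s.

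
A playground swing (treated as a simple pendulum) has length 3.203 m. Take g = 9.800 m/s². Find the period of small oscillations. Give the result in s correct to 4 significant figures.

T = 2π√(L/g) = 2π√(3.203/9.800) = 2π × 0.57170 = 3.592 s.

3.592 s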